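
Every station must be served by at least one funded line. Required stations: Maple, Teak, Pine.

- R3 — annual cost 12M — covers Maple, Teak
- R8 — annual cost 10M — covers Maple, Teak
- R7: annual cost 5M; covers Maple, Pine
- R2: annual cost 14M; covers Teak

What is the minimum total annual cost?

15

This is an integer covering problem.
Choose R8 and R7: together they cover Maple, Teak, Pine — every station.
Total annual cost: 10 + 5 = 15.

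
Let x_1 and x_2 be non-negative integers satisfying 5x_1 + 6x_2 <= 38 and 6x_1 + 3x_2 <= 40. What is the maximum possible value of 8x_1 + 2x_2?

(x_1,x_2)=(6,1): 5·6+6·1=36≤38, 6·6+3·1=39≤40, objective 50.
(x_1,x_2)=(6,0): 5·6+6·0=30≤38, 6·6+3·0=36≤40, objective 48.
(x_1,x_2)=(5,2): 5·5+6·2=37≤38, 6·5+3·2=36≤40, objective 44.
The best lattice point is (6,1), giving 50.

50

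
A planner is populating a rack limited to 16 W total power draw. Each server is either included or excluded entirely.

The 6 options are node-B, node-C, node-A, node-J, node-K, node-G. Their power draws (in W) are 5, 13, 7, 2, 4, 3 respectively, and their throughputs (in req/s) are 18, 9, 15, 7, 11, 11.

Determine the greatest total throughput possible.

47

Allowing fractional choices, the relaxed optimum would be about 51.3, but servers are indivisible.
node-B + node-A + node-K: power draw 5 + 7 + 4 = 16 ≤ 16, throughput 18 + 15 + 11 = 44.
node-B + node-A + node-G: power draw 5 + 7 + 3 = 15 ≤ 16, throughput 18 + 15 + 11 = 44.
node-B + node-J + node-K + node-G: power draw 5 + 2 + 4 + 3 = 14 ≤ 16, throughput 18 + 7 + 11 + 11 = 47.
Best is node-B, node-J, node-K, and node-G with total throughput 47.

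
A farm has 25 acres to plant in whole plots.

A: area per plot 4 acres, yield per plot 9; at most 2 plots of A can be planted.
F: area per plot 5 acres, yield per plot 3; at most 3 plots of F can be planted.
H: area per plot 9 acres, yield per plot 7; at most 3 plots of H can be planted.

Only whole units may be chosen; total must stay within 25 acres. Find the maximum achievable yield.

28

A has the best ratio (9/4); taking only A gives at most 2×9 = 18 (stopped by the supply cap of 2).
Mixing does better — 2×A, 1×F, and 1×H: area 22 ≤ 25, yield 2·9 + 1·3 + 1·7 = 28.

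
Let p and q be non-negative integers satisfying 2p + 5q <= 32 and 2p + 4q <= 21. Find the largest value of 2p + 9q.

45

(p,q)=(0,5): 2·0+5·5=25≤32, 2·0+4·5=20≤21, objective 45.
(p,q)=(1,4): 2·1+5·4=22≤32, 2·1+4·4=18≤21, objective 38.
(p,q)=(0,4): 2·0+5·4=20≤32, 2·0+4·4=16≤21, objective 36.
No feasible integer point exceeds 45.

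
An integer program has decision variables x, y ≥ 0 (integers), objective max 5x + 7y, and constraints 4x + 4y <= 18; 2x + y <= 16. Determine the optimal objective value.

28

Relaxing integrality, the LP optimum is 31.50 at (x,y) = (0, 4.5), which is not an integer point.
(x,y)=(0,4): 4·0+4·4=16≤18, 2·0+1·4=4≤16, objective 28.
(x,y)=(1,3): 4·1+4·3=16≤18, 2·1+1·3=5≤16, objective 26.
(x,y)=(0,3): 4·0+4·3=12≤18, 2·0+1·3=3≤16, objective 21.
No feasible integer point exceeds 28.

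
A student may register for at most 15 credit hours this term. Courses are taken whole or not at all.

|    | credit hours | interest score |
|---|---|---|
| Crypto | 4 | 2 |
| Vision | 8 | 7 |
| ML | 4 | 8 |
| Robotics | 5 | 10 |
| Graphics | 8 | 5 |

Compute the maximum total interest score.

Allowing fractional choices, the relaxed optimum would be about 23.2, but courses are indivisible.
Crypto + ML + Robotics: credit hours 4 + 4 + 5 = 13 ≤ 15, interest score 2 + 8 + 10 = 20.
ML + Robotics: credit hours 4 + 5 = 9 ≤ 15, interest score 8 + 10 = 18.
Best is Crypto, ML, and Robotics with total interest score 20.

20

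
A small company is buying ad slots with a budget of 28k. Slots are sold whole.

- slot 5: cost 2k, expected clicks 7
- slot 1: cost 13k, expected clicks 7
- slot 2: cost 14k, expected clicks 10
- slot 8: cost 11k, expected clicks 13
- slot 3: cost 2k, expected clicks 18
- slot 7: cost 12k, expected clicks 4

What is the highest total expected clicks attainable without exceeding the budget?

Treat it as a binary knapsack problem.
slot 5 + slot 1 + slot 8 + slot 3: cost 2 + 13 + 11 + 2 = 28 ≤ 28, expected clicks 7 + 7 + 13 + 18 = 45.
slot 5 + slot 8 + slot 3 + slot 7: cost 2 + 11 + 2 + 12 = 27 ≤ 28, expected clicks 7 + 13 + 18 + 4 = 42.
Best is slot 5, slot 1, slot 8, and slot 3 with total expected clicks 45.

45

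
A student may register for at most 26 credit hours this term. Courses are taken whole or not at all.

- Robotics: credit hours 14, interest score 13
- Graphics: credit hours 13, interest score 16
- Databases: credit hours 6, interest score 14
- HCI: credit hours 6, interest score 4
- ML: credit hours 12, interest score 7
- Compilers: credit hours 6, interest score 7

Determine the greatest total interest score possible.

37

Robotics + Databases + Compilers: credit hours 14 + 6 + 6 = 26 ≤ 26, interest score 13 + 14 + 7 = 34.
Graphics + Databases + HCI: credit hours 13 + 6 + 6 = 25 ≤ 26, interest score 16 + 14 + 4 = 34.
Graphics + Databases + Compilers: credit hours 13 + 6 + 6 = 25 ≤ 26, interest score 16 + 14 + 7 = 37.
Best is Graphics, Databases, and Compilers with total interest score 37.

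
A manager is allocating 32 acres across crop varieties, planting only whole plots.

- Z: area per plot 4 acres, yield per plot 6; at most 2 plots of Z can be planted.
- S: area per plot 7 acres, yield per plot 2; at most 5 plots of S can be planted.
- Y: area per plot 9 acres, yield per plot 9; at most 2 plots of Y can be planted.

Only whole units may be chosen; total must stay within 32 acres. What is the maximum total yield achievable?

2×Z and 2×Y: area 26 ≤ 32, yield 2·6 + 2·9 = 30.
1×Z, 1×S, and 2×Y: area 29 ≤ 32, yield 1·6 + 1·2 + 2·9 = 26.
Best is 30.

30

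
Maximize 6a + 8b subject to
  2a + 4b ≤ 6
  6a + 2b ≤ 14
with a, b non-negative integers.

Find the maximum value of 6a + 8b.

14

(a,b)=(1,1): 2·1+4·1=6≤6, 6·1+2·1=8≤14, objective 14.
(a,b)=(2,0): 2·2+4·0=4≤6, 6·2+2·0=12≤14, objective 12.
(a,b)=(0,1): 2·0+4·1=4≤6, 6·0+2·1=2≤14, objective 8.
No feasible integer point exceeds 14.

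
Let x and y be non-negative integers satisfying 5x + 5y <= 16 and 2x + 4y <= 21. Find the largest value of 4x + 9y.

(x,y)=(0,3): 5·0+5·3=15≤16, 2·0+4·3=12≤21, objective 27.
(x,y)=(1,2): 5·1+5·2=15≤16, 2·1+4·2=10≤21, objective 22.
(x,y)=(0,2): 5·0+5·2=10≤16, 2·0+4·2=8≤21, objective 18.
No feasible integer point exceeds 27.

27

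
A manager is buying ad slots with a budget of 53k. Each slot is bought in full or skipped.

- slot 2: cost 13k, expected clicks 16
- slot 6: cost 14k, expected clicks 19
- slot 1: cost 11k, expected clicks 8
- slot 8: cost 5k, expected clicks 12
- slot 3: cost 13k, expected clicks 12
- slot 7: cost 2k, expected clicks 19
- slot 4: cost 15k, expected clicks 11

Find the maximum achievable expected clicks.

78

Take slot 2, slot 6, slot 8, slot 3, and slot 7: cost 13 + 14 + 5 + 13 + 2 = 47 ≤ 53, expected clicks 16 + 19 + 12 + 12 + 19 = 78.
No other feasible combination does better.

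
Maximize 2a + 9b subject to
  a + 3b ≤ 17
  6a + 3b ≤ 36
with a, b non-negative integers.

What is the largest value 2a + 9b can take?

The continuous relaxation peaks at (0, 5.67) with value 51.00; rounding to a feasible lattice point costs some objective.
(a,b)=(2,5): 1·2+3·5=17≤17, 6·2+3·5=27≤36, objective 49.
(a,b)=(1,5): 1·1+3·5=16≤17, 6·1+3·5=21≤36, objective 47.
The best lattice point is (2,5), giving 49.

49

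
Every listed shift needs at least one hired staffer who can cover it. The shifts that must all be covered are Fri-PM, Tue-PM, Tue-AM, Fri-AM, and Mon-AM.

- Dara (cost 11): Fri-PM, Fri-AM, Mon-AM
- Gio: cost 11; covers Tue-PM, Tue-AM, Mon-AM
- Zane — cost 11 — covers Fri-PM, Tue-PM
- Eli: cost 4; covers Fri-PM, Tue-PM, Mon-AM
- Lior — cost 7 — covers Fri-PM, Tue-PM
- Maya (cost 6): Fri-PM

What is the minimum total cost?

This is an integer covering problem.
Choose Dara and Gio: together they cover Fri-PM, Tue-PM, Tue-AM, Fri-AM, Mon-AM — every shift.
Total cost: 11 + 11 = 22.

22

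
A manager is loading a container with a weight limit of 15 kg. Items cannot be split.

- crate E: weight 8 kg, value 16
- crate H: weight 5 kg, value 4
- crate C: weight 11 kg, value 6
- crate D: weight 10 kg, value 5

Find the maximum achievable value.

Allowing fractional choices, the relaxed optimum would be about 21.1, but items are indivisible.
crate E + crate H: weight 8 + 5 = 13 ≤ 15, value 16 + 4 = 20.
crate E: weight 8 ≤ 15, value 16.
crate H + crate D: weight 5 + 10 = 15 ≤ 15, value 4 + 5 = 9.
Best is crate E and crate H with total value 20.

20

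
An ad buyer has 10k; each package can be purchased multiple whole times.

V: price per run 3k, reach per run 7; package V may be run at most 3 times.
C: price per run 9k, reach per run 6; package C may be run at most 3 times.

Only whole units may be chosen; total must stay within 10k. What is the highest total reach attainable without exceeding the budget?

3×V: price 9 ≤ 10, reach 3·7 = 21.
2×V: price 6 ≤ 10, reach 2·7 = 14.
Best is 21.

21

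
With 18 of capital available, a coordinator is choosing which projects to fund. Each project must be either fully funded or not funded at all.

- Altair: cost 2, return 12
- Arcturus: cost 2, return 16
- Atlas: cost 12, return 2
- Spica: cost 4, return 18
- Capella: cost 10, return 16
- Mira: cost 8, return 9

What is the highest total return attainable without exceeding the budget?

62

Altair + Arcturus + Spica + Mira: cost 2 + 2 + 4 + 8 = 16 ≤ 18, return 12 + 16 + 18 + 9 = 55.
Altair + Arcturus + Spica + Capella: cost 2 + 2 + 4 + 10 = 18 ≤ 18, return 12 + 16 + 18 + 16 = 62.
Best is Altair, Arcturus, Spica, and Capella with total return 62.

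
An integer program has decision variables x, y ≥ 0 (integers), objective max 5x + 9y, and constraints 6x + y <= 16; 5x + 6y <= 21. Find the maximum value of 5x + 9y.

(x,y)=(0,3): 6·0+1·3=3≤16, 5·0+6·3=18≤21, objective 27.
(x,y)=(1,2): 6·1+1·2=8≤16, 5·1+6·2=17≤21, objective 23.
Maximum is 27 at (x,y)=(0,3).

27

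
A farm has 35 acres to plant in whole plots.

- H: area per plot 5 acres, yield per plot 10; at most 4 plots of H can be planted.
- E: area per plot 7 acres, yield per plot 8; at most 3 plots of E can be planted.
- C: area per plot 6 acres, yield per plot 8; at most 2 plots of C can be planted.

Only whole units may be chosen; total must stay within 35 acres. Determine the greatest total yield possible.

56

H has the best ratio (10/5); taking only H gives at most 4×10 = 40 (stopped by the supply cap of 4).
Mixing does better — 4×H and 2×C: area 32 ≤ 35, yield 4·10 + 2·8 = 56.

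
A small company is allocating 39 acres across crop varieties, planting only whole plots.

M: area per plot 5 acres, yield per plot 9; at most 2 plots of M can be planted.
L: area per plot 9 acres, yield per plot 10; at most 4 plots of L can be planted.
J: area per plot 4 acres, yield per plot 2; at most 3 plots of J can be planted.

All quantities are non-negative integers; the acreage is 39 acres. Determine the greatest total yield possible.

M has the best ratio (9/5); taking only M gives at most 2×9 = 18 (stopped by the supply cap of 2).
Mixing does better — 2×M and 3×L: area 37 ≤ 39, yield 2·9 + 3·10 = 48.

48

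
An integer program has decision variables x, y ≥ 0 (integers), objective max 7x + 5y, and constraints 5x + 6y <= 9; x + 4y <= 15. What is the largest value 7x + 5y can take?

(x,y)=(1,0) is feasible, giving 7.
(x,y)=(0,1) is feasible, giving 5.
No feasible integer point exceeds 7.

7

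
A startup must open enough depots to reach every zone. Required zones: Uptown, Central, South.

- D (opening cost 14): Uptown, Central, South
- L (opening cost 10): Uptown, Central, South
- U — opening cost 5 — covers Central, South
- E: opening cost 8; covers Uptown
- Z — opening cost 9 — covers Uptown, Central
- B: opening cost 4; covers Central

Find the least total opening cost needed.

10

The greedy cost-per-new-zone heuristic would pick U and E for 13, but a cheaper cover exists.
L alone covers Uptown, Central, South — every zone.
Total opening cost: 10.
No cover costs less than 10.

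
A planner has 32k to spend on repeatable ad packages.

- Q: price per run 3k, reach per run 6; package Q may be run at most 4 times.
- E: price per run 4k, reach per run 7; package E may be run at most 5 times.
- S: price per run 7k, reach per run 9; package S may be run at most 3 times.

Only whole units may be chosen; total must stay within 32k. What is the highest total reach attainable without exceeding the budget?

3×Q, 4×E, and 1×S: price 32 ≤ 32, reach 3·6 + 4·7 + 1·9 = 55.
4×Q and 5×E: price 32 ≤ 32, reach 4·6 + 5·7 = 59.
Best is 59.

59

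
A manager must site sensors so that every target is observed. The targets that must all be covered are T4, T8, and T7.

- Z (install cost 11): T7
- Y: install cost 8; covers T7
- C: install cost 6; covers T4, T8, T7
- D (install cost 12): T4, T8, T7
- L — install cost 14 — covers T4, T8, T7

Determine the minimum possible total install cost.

C alone covers T4, T8, T7 — every target.
Total install cost: 6.
No cover costs less than 6.

6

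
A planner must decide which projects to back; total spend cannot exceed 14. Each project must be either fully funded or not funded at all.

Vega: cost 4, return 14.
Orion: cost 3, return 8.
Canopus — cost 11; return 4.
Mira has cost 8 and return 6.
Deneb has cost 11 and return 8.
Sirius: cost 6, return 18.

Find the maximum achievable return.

40

This is a 0-1 knapsack instance.
Allowing fractional choices, the relaxed optimum would be about 40.8, but projects are indivisible.
Vega + Orion + Sirius: cost 4 + 3 + 6 = 13 ≤ 14, return 14 + 8 + 18 = 40.
Vega + Sirius: cost 4 + 6 = 10 ≤ 14, return 14 + 18 = 32.
Orion + Sirius: cost 3 + 6 = 9 ≤ 14, return 8 + 18 = 26.
Best is Vega, Orion, and Sirius with total return 40.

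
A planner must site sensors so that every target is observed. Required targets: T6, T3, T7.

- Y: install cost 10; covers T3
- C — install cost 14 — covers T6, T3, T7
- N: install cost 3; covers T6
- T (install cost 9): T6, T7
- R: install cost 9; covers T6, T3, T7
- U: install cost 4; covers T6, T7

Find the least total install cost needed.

R alone covers T6, T3, T7 — every target.
Total install cost: 9.

9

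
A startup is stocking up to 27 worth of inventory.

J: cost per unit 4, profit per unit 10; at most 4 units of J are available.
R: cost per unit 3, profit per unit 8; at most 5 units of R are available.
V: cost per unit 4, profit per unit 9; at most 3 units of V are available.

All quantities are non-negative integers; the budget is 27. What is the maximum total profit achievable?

70

R has the best ratio (8/3); taking only R gives at most 5×8 = 40 (stopped by the supply cap of 5).
Mixing does better — 3×J and 5×R: cost 27 ≤ 27, profit 3·10 + 5·8 = 70.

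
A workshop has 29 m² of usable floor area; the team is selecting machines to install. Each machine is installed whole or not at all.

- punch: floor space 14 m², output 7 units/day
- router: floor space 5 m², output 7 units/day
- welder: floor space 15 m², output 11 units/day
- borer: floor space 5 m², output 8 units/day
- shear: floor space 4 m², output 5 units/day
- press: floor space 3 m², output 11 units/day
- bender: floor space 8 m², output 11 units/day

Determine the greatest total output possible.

42

This is an integer program with binary decision variables.
router + welder + borer + press: floor space 5 + 15 + 5 + 3 = 28 ≤ 29, output 7 + 11 + 8 + 11 = 37.
router + borer + press + bender: floor space 5 + 5 + 3 + 8 = 21 ≤ 29, output 7 + 8 + 11 + 11 = 37.
router + borer + shear + press + bender: floor space 5 + 5 + 4 + 3 + 8 = 25 ≤ 29, output 7 + 8 + 5 + 11 + 11 = 42.
Best is router, borer, shear, press, and bender with total output 42.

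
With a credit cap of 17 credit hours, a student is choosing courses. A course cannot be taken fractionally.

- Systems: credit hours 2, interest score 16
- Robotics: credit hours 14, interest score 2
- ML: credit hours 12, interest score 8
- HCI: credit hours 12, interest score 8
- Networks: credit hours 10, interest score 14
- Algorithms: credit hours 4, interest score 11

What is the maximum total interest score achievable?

41

Systems + Networks: credit hours 2 + 10 = 12 ≤ 17, interest score 16 + 14 = 30.
Systems + Algorithms: credit hours 2 + 4 = 6 ≤ 17, interest score 16 + 11 = 27.
Systems + Networks + Algorithms: credit hours 2 + 10 + 4 = 16 ≤ 17, interest score 16 + 14 + 11 = 41.
Best is Systems, Networks, and Algorithms with total interest score 41.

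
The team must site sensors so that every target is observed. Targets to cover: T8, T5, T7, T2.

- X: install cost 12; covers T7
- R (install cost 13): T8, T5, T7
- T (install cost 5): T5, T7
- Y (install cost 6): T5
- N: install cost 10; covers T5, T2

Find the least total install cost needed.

23

This is a weighted set-cover instance.
The greedy cost-per-new-target heuristic would pick T, N, and R for 28, but a cheaper cover exists.
Choose R and N: together they cover T8, T5, T7, T2 — every target.
Total install cost: 13 + 10 = 23.
No cover costs less than 23.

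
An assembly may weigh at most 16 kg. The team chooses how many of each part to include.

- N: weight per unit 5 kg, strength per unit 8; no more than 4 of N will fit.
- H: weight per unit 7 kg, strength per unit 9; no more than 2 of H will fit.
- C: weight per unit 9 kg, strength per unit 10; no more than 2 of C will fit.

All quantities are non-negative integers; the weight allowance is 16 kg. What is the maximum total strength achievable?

24

N has the best ratio (8/5); taking only N gives at most 3×8 = 24 (stopped by the weight limit).
Optimal: 3×N: weight 15 ≤ 16, strength 3·8 = 24.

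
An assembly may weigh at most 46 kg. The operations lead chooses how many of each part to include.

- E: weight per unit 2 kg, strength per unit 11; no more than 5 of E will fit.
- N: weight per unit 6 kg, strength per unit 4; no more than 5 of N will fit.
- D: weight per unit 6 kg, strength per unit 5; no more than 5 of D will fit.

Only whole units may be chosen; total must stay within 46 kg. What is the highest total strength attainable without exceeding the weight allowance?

5×E, 2×N, and 4×D: weight 46 ≤ 46, strength 5·11 + 2·4 + 4·5 = 83.
5×E, 1×N, and 5×D: weight 46 ≤ 46, strength 5·11 + 1·4 + 5·5 = 84.
Best is 84.

84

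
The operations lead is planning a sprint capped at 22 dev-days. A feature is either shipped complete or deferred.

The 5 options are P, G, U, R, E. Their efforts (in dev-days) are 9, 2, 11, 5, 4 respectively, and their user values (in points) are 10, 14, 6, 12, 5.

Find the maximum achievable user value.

Treat it as a binary knapsack problem.
G + U + R + E: effort 2 + 11 + 5 + 4 = 22 ≤ 22, user value 14 + 6 + 12 + 5 = 37.
P + G + R: effort 9 + 2 + 5 = 16 ≤ 22, user value 10 + 14 + 12 = 36.
P + G + R + E: effort 9 + 2 + 5 + 4 = 20 ≤ 22, user value 10 + 14 + 12 + 5 = 41.
Best is P, G, R, and E with total user value 41.

41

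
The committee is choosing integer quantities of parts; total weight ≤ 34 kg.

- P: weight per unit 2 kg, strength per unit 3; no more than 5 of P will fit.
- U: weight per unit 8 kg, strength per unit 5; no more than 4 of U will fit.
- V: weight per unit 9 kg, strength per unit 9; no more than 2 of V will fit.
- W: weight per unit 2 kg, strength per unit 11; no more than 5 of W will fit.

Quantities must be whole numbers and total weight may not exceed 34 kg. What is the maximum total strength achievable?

W has the best ratio (11/2); taking only W gives at most 5×11 = 55 (stopped by the supply cap of 5).
Mixing does better — 3×P, 2×V, and 5×W: weight 34 ≤ 34, strength 3·3 + 2·9 + 5·11 = 82.

82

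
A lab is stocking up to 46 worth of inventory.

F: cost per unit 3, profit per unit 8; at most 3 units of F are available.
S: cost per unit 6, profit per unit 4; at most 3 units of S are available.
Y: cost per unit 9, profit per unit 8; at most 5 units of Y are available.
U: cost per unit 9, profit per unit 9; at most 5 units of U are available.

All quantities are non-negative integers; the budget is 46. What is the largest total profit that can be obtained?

60

F has the best ratio (8/3); taking only F gives at most 3×8 = 24 (stopped by the supply cap of 3).
Mixing does better — 3×F and 4×U: cost 45 ≤ 46, profit 3·8 + 4·9 = 60.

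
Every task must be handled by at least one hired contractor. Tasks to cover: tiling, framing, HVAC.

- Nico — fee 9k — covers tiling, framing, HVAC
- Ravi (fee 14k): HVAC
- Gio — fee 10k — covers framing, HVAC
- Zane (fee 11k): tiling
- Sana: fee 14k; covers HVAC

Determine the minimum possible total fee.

Nico alone covers tiling, framing, HVAC — every task.
Total fee: 9.

9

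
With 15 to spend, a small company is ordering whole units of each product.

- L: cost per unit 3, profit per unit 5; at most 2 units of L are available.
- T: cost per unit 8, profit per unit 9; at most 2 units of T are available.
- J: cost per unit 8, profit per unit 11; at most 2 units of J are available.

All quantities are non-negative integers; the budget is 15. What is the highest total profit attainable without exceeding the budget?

L has the best ratio (5/3); taking only L gives at most 2×5 = 10 (stopped by the supply cap of 2).
Mixing does better — 2×L and 1×J: cost 14 ≤ 15, profit 2·5 + 1·11 = 21.

21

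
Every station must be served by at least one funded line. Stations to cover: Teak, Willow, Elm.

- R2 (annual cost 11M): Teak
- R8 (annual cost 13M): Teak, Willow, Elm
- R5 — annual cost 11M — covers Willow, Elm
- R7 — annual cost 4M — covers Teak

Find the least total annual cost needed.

R8 alone covers Teak, Willow, Elm — every station.
Total annual cost: 13.

13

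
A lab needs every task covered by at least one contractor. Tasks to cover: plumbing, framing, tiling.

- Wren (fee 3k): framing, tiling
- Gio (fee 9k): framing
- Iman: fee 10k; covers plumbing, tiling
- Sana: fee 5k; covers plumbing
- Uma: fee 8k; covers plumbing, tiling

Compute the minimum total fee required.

This is a weighted set-cover instance.
Choose Wren and Sana: together they cover plumbing, framing, tiling — every task.
Total fee: 3 + 5 = 8.
No cover costs less than 8.

8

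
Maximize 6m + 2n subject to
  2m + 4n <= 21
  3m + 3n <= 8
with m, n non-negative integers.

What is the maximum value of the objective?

The continuous relaxation peaks at (2.67, 0) with value 16.00; rounding to a feasible lattice point costs some objective.
(m,n)=(2,0): 2·2+4·0=4≤21, 3·2+3·0=6≤8, objective 12.
(m,n)=(1,1): 2·1+4·1=6≤21, 3·1+3·1=6≤8, objective 8.
(m,n)=(1,0): 2·1+4·0=2≤21, 3·1+3·0=3≤8, objective 6.
The best lattice point is (2,0), giving 12.

12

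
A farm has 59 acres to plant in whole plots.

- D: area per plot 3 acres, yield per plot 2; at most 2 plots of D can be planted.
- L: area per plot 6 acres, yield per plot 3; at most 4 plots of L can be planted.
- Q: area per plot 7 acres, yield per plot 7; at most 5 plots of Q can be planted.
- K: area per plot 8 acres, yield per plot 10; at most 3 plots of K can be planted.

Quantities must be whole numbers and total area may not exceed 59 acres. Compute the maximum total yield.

K has the best ratio (10/8); taking only K gives at most 3×10 = 30 (stopped by the supply cap of 3).
Mixing does better — 5×Q and 3×K: area 59 ≤ 59, yield 5·7 + 3·10 = 65.

65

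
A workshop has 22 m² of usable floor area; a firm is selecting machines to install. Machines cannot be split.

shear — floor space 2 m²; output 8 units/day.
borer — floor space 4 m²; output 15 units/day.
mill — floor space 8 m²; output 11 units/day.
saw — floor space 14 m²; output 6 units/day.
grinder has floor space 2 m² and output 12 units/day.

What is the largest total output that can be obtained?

46

This is a 0-1 knapsack instance.
Take shear, borer, mill, and grinder: floor space 2 + 4 + 8 + 2 = 16 ≤ 22, output 8 + 15 + 11 + 12 = 46.
No other feasible combination does better.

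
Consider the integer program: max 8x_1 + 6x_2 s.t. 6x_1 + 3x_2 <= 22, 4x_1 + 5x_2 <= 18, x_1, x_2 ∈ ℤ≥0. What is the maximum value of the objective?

The continuous relaxation peaks at (3.11, 1.11) with value 31.56; rounding to a feasible lattice point costs some objective.
(x_1,x_2)=(3,1) is feasible, giving 30.
(x_1,x_2)=(2,2) is feasible, giving 28.
(x_1,x_2)=(3,0) is feasible, giving 24.
(x_1,x_2)=(2,1) is feasible, giving 22.
No feasible integer point exceeds 30.

30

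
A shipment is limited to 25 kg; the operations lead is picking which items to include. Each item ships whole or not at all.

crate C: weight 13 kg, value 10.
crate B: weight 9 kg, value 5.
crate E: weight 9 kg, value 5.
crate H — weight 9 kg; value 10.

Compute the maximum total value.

20

Take crate C and crate H: weight 13 + 9 = 22 ≤ 25, value 10 + 10 = 20.
No other feasible combination does better.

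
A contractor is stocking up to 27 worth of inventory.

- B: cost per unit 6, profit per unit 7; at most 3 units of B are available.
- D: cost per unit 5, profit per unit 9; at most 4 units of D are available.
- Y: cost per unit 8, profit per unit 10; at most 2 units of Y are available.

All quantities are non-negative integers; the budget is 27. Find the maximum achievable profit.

43

This is a bounded integer knapsack.
1×B and 4×D: cost 26 ≤ 27, profit 1·7 + 4·9 = 43.
2×B and 3×D: cost 27 ≤ 27, profit 2·7 + 3·9 = 41.
Best is 43.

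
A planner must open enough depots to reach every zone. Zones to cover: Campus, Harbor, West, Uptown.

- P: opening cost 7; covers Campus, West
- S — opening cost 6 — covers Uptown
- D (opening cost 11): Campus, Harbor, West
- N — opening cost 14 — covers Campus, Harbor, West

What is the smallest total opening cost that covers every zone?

17

This is an integer covering problem.
Choose S and D: together they cover Campus, Harbor, West, Uptown — every zone.
Total opening cost: 6 + 11 = 17.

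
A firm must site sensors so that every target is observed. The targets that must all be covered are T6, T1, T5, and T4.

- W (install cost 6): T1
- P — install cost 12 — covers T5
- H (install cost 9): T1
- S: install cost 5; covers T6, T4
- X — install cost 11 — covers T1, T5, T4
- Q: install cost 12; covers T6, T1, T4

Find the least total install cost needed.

Choose S and X: together they cover T6, T1, T5, T4 — every target.
Total install cost: 5 + 11 = 16.

16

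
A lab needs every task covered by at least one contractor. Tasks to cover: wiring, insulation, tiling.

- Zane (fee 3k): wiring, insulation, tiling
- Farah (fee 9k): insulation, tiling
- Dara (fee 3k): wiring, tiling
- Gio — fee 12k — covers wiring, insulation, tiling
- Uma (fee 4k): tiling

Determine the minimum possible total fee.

3

This is a weighted set-cover instance.
Zane alone covers wiring, insulation, tiling — every task.
Total fee: 3.
No cover costs less than 3.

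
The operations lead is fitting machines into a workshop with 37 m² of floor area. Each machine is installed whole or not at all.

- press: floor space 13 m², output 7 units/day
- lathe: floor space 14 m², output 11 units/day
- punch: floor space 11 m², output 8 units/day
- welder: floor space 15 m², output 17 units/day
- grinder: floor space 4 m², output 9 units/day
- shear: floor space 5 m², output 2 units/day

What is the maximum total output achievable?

37

lathe + welder + grinder: floor space 14 + 15 + 4 = 33 ≤ 37, output 11 + 17 + 9 = 37.
punch + welder + grinder + shear: floor space 11 + 15 + 4 + 5 = 35 ≤ 37, output 8 + 17 + 9 + 2 = 36.
Best is lathe, welder, and grinder with total output 37.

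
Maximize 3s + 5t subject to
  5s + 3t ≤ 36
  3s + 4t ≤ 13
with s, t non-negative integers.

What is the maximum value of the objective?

(s,t)=(0,3): 5·0+3·3=9≤36, 3·0+4·3=12≤13, objective 15.
(s,t)=(1,2): 5·1+3·2=11≤36, 3·1+4·2=11≤13, objective 13.
(s,t)=(0,2): 5·0+3·2=6≤36, 3·0+4·2=8≤13, objective 10.
The best lattice point is (0,3), giving 15.

15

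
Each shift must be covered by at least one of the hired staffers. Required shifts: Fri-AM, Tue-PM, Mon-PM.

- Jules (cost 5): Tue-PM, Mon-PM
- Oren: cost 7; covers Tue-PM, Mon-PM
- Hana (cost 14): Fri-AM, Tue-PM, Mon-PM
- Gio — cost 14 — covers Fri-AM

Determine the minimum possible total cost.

14

The greedy cost-per-new-shift heuristic would pick Jules and Hana for 19, but a cheaper cover exists.
Hana alone covers Fri-AM, Tue-PM, Mon-PM — every shift.
Total cost: 14.
No cover costs less than 14.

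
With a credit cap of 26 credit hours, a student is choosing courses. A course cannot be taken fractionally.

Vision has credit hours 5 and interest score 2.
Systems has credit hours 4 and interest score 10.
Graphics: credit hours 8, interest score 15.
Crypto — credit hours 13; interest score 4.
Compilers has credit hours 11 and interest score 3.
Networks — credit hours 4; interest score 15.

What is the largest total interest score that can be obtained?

42

Allowing fractional choices, the relaxed optimum would be about 43.5, but courses are indivisible.
Systems + Graphics + Networks: credit hours 4 + 8 + 4 = 16 ≤ 26, interest score 10 + 15 + 15 = 40.
Vision + Systems + Graphics + Networks: credit hours 5 + 4 + 8 + 4 = 21 ≤ 26, interest score 2 + 10 + 15 + 15 = 42.
Graphics + Crypto + Networks: credit hours 8 + 13 + 4 = 25 ≤ 26, interest score 15 + 4 + 15 = 34.
Best is Vision, Systems, Graphics, and Networks with total interest score 42.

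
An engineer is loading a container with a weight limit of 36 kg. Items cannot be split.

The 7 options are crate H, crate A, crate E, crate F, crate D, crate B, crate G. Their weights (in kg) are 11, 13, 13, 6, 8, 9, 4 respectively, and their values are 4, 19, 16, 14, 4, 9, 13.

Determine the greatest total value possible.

62

crate A + crate F + crate B + crate G: weight 13 + 6 + 9 + 4 = 32 ≤ 36, value 19 + 14 + 9 + 13 = 55.
crate A + crate E + crate F + crate G: weight 13 + 13 + 6 + 4 = 36 ≤ 36, value 19 + 16 + 14 + 13 = 62.
crate E + crate F + crate B + crate G: weight 13 + 6 + 9 + 4 = 32 ≤ 36, value 16 + 14 + 9 + 13 = 52.
Best is crate A, crate E, crate F, and crate G with total value 62.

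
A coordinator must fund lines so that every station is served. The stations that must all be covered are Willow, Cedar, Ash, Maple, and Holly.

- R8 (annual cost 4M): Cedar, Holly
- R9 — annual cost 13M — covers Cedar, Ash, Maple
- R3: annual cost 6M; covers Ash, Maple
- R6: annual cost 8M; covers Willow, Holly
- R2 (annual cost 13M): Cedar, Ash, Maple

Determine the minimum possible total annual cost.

18

Choose R8, R3, and R6: together they cover Willow, Cedar, Ash, Maple, Holly — every station.
Total annual cost: 4 + 6 + 8 = 18.
No cover costs less than 18.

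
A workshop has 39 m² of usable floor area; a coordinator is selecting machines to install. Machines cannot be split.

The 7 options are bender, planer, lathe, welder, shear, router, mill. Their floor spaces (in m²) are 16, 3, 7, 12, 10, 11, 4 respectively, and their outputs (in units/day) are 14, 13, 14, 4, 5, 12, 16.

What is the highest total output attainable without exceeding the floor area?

60

Allowing fractional choices, the relaxed optimum would be about 67.2, but machines are indivisible.
planer + lathe + shear + router + mill: floor space 3 + 7 + 10 + 11 + 4 = 35 ≤ 39, output 13 + 14 + 5 + 12 + 16 = 60.
planer + lathe + welder + router + mill: floor space 3 + 7 + 12 + 11 + 4 = 37 ≤ 39, output 13 + 14 + 4 + 12 + 16 = 59.
Best is planer, lathe, shear, router, and mill with total output 60.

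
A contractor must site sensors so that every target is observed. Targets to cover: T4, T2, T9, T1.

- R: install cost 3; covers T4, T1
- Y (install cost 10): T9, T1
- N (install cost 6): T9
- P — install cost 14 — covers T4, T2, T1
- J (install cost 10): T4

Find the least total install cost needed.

The greedy cost-per-new-target heuristic would pick R, N, and P for 23, but a cheaper cover exists.
Choose N and P: together they cover T4, T2, T9, T1 — every target.
Total install cost: 6 + 14 = 20.
No cover costs less than 20.

20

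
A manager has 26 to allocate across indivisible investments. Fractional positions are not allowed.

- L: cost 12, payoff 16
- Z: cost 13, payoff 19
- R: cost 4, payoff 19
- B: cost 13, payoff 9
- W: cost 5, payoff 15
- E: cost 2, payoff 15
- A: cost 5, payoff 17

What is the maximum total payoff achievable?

70

Allowing fractional choices, the relaxed optimum would be about 80.6, but investments are indivisible.
Z + R + E + A: cost 13 + 4 + 2 + 5 = 24 ≤ 26, payoff 19 + 19 + 15 + 17 = 70.
L + R + E + A: cost 12 + 4 + 2 + 5 = 23 ≤ 26, payoff 16 + 19 + 15 + 17 = 67.
Z + R + W + E: cost 13 + 4 + 5 + 2 = 24 ≤ 26, payoff 19 + 19 + 15 + 15 = 68.
Best is Z, R, E, and A with total payoff 70.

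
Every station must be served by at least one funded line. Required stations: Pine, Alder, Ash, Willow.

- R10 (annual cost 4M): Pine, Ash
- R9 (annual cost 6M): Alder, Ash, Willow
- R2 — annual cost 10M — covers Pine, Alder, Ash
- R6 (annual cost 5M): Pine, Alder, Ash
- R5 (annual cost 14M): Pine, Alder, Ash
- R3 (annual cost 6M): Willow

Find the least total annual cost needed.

This is an integer covering problem.
The greedy cost-per-new-station heuristic would pick R6 and R9 for 11, but a cheaper cover exists.
Choose R10 and R9: together they cover Pine, Alder, Ash, Willow — every station.
Total annual cost: 4 + 6 = 10.
No cover costs less than 10.

10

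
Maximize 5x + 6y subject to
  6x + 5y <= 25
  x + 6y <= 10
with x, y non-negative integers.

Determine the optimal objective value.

Relaxing integrality, the LP optimum is 22.90 at (x,y) = (3.23, 1.13), which is not an integer point.
(x,y)=(3,1): 6·3+5·1=23≤25, 1·3+6·1=9≤10, objective 21.
(x,y)=(4,0): 6·4+5·0=24≤25, 1·4+6·0=4≤10, objective 20.
Maximum is 21 at (x,y)=(3,1).

21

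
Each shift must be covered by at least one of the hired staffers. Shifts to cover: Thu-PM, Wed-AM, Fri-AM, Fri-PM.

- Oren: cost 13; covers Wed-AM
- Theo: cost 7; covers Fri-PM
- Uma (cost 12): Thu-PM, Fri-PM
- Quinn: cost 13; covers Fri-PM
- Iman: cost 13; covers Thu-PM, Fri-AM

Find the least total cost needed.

The greedy cost-per-new-shift heuristic would pick Uma, Oren, and Iman for 38, but a cheaper cover exists.
Choose Oren, Theo, and Iman: together they cover Thu-PM, Wed-AM, Fri-AM, Fri-PM — every shift.
Total cost: 13 + 7 + 13 = 33.
No cover costs less than 33.

33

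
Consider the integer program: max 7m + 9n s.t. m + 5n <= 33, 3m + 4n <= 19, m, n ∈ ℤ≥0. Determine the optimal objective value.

44

(m,n)=(5,1): 1·5+5·1=10≤33, 3·5+4·1=19≤19, objective 44.
(m,n)=(6,0): 1·6+5·0=6≤33, 3·6+4·0=18≤19, objective 42.
(m,n)=(4,1): 1·4+5·1=9≤33, 3·4+4·1=16≤19, objective 37.
(m,n)=(5,0): 1·5+5·0=5≤33, 3·5+4·0=15≤19, objective 35.
Maximum is 44 at (m,n)=(5,1).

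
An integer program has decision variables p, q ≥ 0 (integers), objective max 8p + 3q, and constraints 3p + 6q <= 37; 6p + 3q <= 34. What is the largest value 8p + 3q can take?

(p,q)=(5,1): 3·5+6·1=21≤37, 6·5+3·1=33≤34, objective 43.
(p,q)=(5,0): 3·5+6·0=15≤37, 6·5+3·0=30≤34, objective 40.
(p,q)=(4,2): 3·4+6·2=24≤37, 6·4+3·2=30≤34, objective 38.
(p,q)=(4,1): 3·4+6·1=18≤37, 6·4+3·1=27≤34, objective 35.
No feasible integer point exceeds 43.

43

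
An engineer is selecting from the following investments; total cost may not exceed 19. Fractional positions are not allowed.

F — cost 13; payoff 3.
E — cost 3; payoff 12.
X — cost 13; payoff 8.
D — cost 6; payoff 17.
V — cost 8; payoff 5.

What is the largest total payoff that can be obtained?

34

Take E, D, and V: cost 3 + 6 + 8 = 17 ≤ 19, payoff 12 + 17 + 5 = 34.
No other feasible combination does better.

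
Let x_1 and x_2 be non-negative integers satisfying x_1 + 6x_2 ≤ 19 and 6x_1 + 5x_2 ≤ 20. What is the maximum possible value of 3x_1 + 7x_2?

21

(x_1,x_2)=(0,3): 1·0+6·3=18≤19, 6·0+5·3=15≤20, objective 21.
(x_1,x_2)=(1,2): 1·1+6·2=13≤19, 6·1+5·2=16≤20, objective 17.
(x_1,x_2)=(0,2): 1·0+6·2=12≤19, 6·0+5·2=10≤20, objective 14.
No feasible integer point exceeds 21.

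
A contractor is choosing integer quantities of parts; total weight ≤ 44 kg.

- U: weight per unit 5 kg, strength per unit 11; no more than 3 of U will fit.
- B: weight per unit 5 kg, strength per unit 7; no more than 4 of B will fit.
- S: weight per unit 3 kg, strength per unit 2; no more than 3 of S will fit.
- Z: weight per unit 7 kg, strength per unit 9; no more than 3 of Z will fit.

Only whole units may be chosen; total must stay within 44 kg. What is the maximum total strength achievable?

U has the best ratio (11/5); taking only U gives at most 3×11 = 33 (stopped by the supply cap of 3).
Mixing does better — 3×U, 3×B, and 2×Z: weight 44 ≤ 44, strength 3·11 + 3·7 + 2·9 = 72.

72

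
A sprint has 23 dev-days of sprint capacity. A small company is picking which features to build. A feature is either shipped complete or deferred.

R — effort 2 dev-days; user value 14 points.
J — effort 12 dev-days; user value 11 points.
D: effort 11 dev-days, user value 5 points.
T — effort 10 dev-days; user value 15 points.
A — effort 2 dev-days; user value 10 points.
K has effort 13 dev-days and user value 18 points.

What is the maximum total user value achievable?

Treat it as a binary knapsack problem.
Take R, A, and K: effort 2 + 2 + 13 = 17 ≤ 23, user value 14 + 10 + 18 = 42.
No other feasible combination does better.

42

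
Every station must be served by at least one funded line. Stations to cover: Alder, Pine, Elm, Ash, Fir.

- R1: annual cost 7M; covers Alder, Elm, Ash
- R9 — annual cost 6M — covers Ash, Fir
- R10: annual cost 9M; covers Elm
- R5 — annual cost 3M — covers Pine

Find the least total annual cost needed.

Choose R1, R9, and R5: together they cover Alder, Pine, Elm, Ash, Fir — every station.
Total annual cost: 7 + 6 + 3 = 16.
No cover costs less than 16.

16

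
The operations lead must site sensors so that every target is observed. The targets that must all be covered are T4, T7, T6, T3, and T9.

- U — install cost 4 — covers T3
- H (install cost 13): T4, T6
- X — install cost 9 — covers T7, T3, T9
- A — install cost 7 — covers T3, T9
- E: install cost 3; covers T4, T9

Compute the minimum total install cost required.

This is an integer covering problem.
The greedy cost-per-new-target heuristic would pick E, U, X, and H for 29, but a cheaper cover exists.
Choose H and X: together they cover T4, T7, T6, T3, T9 — every target.
Total install cost: 13 + 9 = 22.
No cover costs less than 22.

22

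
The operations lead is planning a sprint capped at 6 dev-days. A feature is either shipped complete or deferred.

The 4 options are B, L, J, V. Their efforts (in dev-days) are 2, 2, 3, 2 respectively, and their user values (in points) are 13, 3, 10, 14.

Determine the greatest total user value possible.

30

This is a 0-1 knapsack instance.
Take B, L, and V: effort 2 + 2 + 2 = 6 ≤ 6, user value 13 + 3 + 14 = 30.
No other feasible combination does better.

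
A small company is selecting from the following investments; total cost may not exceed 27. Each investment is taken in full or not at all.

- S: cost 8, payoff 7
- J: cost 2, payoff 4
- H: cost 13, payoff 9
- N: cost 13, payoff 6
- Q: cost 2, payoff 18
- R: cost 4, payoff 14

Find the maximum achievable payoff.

48

Take S, H, Q, and R: cost 8 + 13 + 2 + 4 = 27 ≤ 27, payoff 7 + 9 + 18 + 14 = 48.
No other feasible combination does better.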